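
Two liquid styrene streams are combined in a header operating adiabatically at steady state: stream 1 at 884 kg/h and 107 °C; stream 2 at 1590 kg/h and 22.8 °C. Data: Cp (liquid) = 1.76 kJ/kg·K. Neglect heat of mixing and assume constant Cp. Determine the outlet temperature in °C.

T_out = 52.9 °C

No heat crosses the boundary, so H_out = H_in.
T_out = Σ ṁᵢCp,ᵢTᵢ / Σ ṁᵢCp,ᵢ
      = 230280 / 4354.2 = 52.886 °C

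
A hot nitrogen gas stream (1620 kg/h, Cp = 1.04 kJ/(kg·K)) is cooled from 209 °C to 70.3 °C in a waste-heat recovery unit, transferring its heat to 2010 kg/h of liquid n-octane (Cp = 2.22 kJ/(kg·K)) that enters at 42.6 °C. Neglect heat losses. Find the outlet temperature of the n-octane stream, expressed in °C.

Heat released by hot stream: Q = 1620 × 1.04 × (209 − 70.3) = 233680 kJ/h
Energy balance on cold side (adiabatic exchanger): Q = ṁ_c·Cp_c·(T_c,out − T_c,in)
T_c,out = 42.6 + 233680/(2010 × 2.22) = 94.969 °C

T_c,out = 95.0 °C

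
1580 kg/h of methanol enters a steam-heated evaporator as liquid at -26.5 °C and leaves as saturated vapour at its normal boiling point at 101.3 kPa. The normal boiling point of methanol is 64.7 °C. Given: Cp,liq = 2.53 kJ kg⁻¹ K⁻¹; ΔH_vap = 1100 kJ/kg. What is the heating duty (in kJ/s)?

liquid -26.5→64.7 °C: 230.74 kJ/kg
vaporisation at 64.7 °C: 1100 kJ/kg
Δh = 230.74 + 1100 = 1330.7 kJ/kg
Q = ṁ·Δh = 1580 kg/h × 1330.7 kJ/kg = 2.1026e+06 kJ/h
|Q| = 584.05 kW

Q = 584 kJ/s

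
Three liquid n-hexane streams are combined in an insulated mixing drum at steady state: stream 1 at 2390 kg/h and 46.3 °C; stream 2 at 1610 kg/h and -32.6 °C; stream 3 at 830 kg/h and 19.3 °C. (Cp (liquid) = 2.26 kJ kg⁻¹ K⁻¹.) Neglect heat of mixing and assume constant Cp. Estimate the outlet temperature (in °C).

No heat crosses the boundary, so H_out = H_in.
T_out = Σ ṁᵢCp,ᵢTᵢ / Σ ṁᵢCp,ᵢ
      = 167670 / 10916 = 15.36 °C

T_out = 15.4 °C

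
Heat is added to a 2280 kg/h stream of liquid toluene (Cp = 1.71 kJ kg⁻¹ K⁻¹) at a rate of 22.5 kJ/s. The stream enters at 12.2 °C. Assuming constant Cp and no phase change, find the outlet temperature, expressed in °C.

Q = 22.5 kJ/s = 81000 kJ/h
ΔT = Q/(ṁ·Cp) = 81000/(2280×1.71) = 20.776 K
T_out = 12.2 + 20.776 = 32.976 °C

T_out = 33.0 °C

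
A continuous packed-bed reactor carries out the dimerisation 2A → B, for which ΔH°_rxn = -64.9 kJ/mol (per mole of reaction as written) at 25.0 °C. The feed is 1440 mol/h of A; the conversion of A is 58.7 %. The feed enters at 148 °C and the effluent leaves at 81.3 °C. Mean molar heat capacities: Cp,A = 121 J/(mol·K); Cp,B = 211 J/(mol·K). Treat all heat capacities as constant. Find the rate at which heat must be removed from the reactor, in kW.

Extent of reaction ξ = 0.587 × 1440 / 2 = 422.64 mol/h
Reaction term: ξ·ΔH°_rxn = 422.64 × -64.9 = -27429 kJ/h
Sensible, feed 148→25 °C: -21432 kJ/h
Outlet flows (mol/h): A 594.72, B 422.64
Sensible, products 25→81.3 °C: 9072.1 kJ/h
Q = ΔH = -39789 kJ/h = -11.052 kW
Heat removed = 11.052 kW

Q_out = 11.1 kW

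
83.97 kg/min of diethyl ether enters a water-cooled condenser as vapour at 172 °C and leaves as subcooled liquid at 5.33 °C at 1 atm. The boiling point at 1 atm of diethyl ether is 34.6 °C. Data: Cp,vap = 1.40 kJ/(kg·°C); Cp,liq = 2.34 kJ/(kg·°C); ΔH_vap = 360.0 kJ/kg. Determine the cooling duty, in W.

vapour 172→34.6 °C: -192.36 kJ/kg
condensation at 34.6 °C: -360 kJ/kg
liquid 34.6→5.33 °C: -68.492 kJ/kg
Δh = -192.36 + -360 + -68.492 = -620.85 kJ/kg
Q = ṁ·Δh = 83.97 kg/min × -620.85 kJ/kg = -52133 kJ/min
|Q| = 868.88 kW = 868880 W

Q_c = 869000 W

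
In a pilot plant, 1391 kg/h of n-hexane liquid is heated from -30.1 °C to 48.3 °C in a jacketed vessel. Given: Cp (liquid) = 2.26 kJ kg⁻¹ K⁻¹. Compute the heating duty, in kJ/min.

Q = ṁ·Cp·ΔT = 1391 × 2.26 × (48.3 − -30.1) = 246460 kJ/h
Converting: 246460 / 3600 s = 68.462 kW
Heating duty = 4107.7 kJ/min

Q = 4110 kJ/min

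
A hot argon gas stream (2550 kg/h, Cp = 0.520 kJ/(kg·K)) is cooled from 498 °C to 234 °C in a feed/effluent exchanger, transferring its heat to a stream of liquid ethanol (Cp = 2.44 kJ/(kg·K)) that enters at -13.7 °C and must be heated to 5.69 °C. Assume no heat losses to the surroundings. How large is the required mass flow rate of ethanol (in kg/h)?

ṁ_c = 7400 kg/h

Heat released by hot stream: Q = 2550 × 0.520 × (498 − 234) = 350060 kJ/h
Energy balance on cold side (adiabatic exchanger): Q = ṁ_c·Cp_c·(T_c,out − T_c,in)
ṁ_c = 350060 / [2.44 × (5.69 − -13.7)] = 7399.1 kg/h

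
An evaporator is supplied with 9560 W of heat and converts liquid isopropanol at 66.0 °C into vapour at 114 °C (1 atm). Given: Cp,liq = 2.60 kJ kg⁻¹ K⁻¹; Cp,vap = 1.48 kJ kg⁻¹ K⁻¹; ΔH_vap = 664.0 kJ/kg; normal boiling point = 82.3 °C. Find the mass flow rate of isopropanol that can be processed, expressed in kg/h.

ṁ = 45.7 kg/h

Δh = 2.60×(82.3−66.0) + 664.0 + 1.48×(114−82.3) = 753.3 kJ/kg
Q = 9560 W = 9.56 kJ/s = 34416 kJ/h
ṁ = Q/Δh = 34416 / 753.3 = 45.687 kg/h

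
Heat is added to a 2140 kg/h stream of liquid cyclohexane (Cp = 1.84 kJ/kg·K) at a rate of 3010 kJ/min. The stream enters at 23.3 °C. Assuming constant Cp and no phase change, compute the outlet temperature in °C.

Q = 3010 kJ/min = 180600 kJ/h
ΔT = Q/(ṁ·Cp) = 180600/(2140×1.84) = 45.866 K
T_out = 23.3 + 45.866 = 69.166 °C

T_out = 69.2 °C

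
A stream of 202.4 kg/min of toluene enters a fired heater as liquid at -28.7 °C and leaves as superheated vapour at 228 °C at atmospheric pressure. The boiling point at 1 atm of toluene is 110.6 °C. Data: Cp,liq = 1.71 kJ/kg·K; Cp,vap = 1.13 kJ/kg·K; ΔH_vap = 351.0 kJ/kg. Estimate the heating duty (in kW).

Q = 2440 kW

liquid -28.7→110.6 °C: 238.2 kJ/kg
vaporisation at 110.6 °C: 351 kJ/kg
vapour 110.6→228 °C: 132.66 kJ/kg
Δh = 238.2 + 351 + 132.66 = 721.87 kJ/kg
Q = ṁ·Δh = 202.4 kg/min × 721.87 kJ/kg = 146110 kJ/min
|Q| = 2435.1 kW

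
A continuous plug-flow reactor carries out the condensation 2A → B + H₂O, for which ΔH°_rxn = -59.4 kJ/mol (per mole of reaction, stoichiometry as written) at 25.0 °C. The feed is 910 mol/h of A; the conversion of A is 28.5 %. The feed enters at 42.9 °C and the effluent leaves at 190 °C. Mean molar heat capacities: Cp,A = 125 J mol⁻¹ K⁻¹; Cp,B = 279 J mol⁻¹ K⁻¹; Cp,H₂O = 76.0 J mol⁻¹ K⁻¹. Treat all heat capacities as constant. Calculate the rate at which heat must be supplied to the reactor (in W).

Extent of reaction ξ = 0.285 × 910 / 2 = 129.67 mol/h
Reaction term: ξ·ΔH°_rxn = 129.67 × -59.4 = -7702.7 kJ/h
Sensible, feed 42.9→25 °C: -2036.1 kJ/h
Outlet flows (mol/h): A 650.65, B 129.67, H₂O 129.67
Sensible, products 25→190 °C: 21015 kJ/h
Q = ΔH = 11277 kJ/h = 3.1324 kW
Heat supplied = 3132.4 W

Q_in = 3130 W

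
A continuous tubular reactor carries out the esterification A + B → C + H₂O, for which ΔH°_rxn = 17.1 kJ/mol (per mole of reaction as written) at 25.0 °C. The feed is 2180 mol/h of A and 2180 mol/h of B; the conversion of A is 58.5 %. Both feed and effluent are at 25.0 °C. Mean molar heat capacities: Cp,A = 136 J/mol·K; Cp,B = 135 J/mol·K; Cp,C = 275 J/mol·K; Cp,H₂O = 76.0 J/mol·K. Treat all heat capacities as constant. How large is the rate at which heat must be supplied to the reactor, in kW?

Extent of reaction ξ = 0.585 × 2180 = 1275.3 mol/h
Reaction term: ξ·ΔH°_rxn = 1275.3 × 17.1 = 21808 kJ/h
Q = ΔH = 21808 kJ/h = 6.0577 kW
Heat supplied = 6.0577 kW

Q_in = 6.06 kW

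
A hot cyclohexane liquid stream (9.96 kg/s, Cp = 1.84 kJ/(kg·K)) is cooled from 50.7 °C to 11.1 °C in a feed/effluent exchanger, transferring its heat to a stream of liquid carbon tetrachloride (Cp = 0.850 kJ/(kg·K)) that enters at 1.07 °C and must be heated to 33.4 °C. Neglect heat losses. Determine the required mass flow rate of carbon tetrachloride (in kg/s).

ṁ_c = 26.4 kg/s

Heat released by hot stream: Q = 9.96 × 1.84 × (50.7 − 11.1) = 725.73 kJ/s
Energy balance on cold side (adiabatic exchanger): Q = ṁ_c·Cp_c·(T_c,out − T_c,in)
ṁ_c = 725.73 / [0.850 × (33.4 − 1.07)] = 26.409 kg/s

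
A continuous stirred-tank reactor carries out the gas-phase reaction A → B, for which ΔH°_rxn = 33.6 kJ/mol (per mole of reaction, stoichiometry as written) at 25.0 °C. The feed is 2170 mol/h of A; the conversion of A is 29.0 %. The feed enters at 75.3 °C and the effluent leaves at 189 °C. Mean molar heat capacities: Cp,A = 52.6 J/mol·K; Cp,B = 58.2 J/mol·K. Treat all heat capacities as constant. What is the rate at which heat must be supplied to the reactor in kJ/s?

Q_in = 9.64 kJ/s

Extent of reaction ξ = 0.290 × 2170 = 629.3 mol/h
Reaction term: ξ·ΔH°_rxn = 629.3 × 33.6 = 21144 kJ/h
Sensible, feed 75.3→25 °C: -5741.3 kJ/h
Outlet flows (mol/h): A 1540.7, B 629.3
Sensible, products 25→189 °C: 19297 kJ/h
Q = ΔH = 34700 kJ/h = 9.639 kW
Heat supplied = 9.639 kJ/s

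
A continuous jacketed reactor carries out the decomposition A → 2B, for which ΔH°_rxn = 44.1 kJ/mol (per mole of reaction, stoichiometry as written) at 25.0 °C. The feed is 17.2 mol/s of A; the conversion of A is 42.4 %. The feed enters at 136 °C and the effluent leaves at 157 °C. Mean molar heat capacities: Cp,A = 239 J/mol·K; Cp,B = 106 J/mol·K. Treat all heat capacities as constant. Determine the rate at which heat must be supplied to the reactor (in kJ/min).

Extent of reaction ξ = 0.424 × 17.2 = 7.2928 mol/s
Reaction term: ξ·ΔH°_rxn = 7.2928 × 44.1 = 321.61 kJ/s
Sensible, feed 136→25 °C: -456.3 kJ/s
Outlet flows (mol/s): A 9.9072, B 14.586
Sensible, products 25→157 °C: 516.63 kJ/s
Q = ΔH = 381.95 kJ/s = 381.95 kW
Heat supplied = 22917 kJ/min

Q_in = 22900 kJ/min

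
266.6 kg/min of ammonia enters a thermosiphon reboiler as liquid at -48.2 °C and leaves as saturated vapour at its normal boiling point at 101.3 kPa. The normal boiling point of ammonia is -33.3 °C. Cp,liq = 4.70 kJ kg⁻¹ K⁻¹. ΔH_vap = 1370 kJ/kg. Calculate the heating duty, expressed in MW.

Q = 6.40 MW

liquid -48.2→-33.3 °C: 70.03 kJ/kg
vaporisation at -33.3 °C: 1370 kJ/kg
Δh = 70.03 + 1370 = 1440 kJ/kg
Q = ṁ·Δh = 266.6 kg/min × 1440 kJ/kg = 383910 kJ/min
|Q| = 6398.5 kW = 6.3985 MW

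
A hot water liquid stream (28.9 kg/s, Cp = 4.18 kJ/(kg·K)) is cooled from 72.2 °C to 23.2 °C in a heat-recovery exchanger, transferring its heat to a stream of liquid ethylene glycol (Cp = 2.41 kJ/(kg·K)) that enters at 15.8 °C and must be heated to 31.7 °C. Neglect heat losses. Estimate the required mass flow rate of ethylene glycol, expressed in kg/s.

Heat released by hot stream: Q = 28.9 × 4.18 × (72.2 − 23.2) = 5919.3 kJ/s
Energy balance on cold side (adiabatic exchanger): Q = ṁ_c·Cp_c·(T_c,out − T_c,in)
ṁ_c = 5919.3 / [2.41 × (31.7 − 15.8)] = 154.47 kg/s

ṁ_c = 154 kg/s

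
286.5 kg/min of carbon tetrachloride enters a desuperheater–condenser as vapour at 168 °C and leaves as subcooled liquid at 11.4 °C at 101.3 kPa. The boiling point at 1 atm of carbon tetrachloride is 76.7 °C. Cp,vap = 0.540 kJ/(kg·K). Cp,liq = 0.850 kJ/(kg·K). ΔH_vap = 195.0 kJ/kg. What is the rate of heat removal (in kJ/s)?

vapour 168→76.7 °C: -49.302 kJ/kg
condensation at 76.7 °C: -195 kJ/kg
liquid 76.7→11.4 °C: -55.505 kJ/kg
Δh = -49.302 + -195 + -55.505 = -299.81 kJ/kg
Q = ṁ·Δh = 286.5 kg/min × -299.81 kJ/kg = -85895 kJ/min
|Q| = 1431.6 kW

Q_c = 1430 kJ/s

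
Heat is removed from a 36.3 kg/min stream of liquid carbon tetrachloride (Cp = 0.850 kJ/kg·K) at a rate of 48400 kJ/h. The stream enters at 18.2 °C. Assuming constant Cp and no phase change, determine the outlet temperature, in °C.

Q = 48400 kJ/h = 806.67 kJ/min
ΔT = Q/(ṁ·Cp) = 806.67/(36.3×0.850) = 26.144 K
T_out = 18.2 − 26.144 = -7.9438 °C

T_out = -7.94 °C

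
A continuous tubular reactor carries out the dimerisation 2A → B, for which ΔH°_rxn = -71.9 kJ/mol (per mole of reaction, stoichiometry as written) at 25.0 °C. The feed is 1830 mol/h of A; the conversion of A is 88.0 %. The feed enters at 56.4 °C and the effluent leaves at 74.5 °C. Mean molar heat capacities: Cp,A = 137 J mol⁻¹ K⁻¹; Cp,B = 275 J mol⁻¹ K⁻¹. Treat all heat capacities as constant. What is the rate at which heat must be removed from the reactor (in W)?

Extent of reaction ξ = 0.880 × 1830 / 2 = 805.2 mol/h
Reaction term: ξ·ΔH°_rxn = 805.2 × -71.9 = -57894 kJ/h
Sensible, feed 56.4→25 °C: -7872.3 kJ/h
Outlet flows (mol/h): A 219.6, B 805.2
Sensible, products 25→74.5 °C: 12450 kJ/h
Q = ΔH = -53316 kJ/h = -14.81 kW
Heat removed = 14810 W

Q_out = 14800 W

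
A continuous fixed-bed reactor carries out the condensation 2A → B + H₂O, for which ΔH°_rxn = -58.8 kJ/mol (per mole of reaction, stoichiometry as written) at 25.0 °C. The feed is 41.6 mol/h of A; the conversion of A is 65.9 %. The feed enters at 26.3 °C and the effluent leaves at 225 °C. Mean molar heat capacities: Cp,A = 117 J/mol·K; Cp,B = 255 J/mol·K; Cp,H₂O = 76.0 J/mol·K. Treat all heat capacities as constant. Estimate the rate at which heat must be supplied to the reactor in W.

Extent of reaction ξ = 0.659 × 41.6 / 2 = 13.707 mol/h
Reaction term: ξ·ΔH°_rxn = 13.707 × -58.8 = -805.98 kJ/h
Sensible, feed 26.3→25 °C: -6.3274 kJ/h
Outlet flows (mol/h): A 14.186, B 13.707, H₂O 13.707
Sensible, products 25→225 °C: 1239.4 kJ/h
Q = ΔH = 427.05 kJ/h = 0.11862 kW
Heat supplied = 118.62 W

Q_in = 119 W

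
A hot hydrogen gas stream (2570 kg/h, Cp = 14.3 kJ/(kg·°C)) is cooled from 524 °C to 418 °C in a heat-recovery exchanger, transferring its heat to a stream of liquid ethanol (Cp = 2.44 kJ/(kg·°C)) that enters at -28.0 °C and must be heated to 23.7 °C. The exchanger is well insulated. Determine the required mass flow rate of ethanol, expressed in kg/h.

ṁ_c = 30900 kg/h

Heat released by hot stream: Q = 2570 × 14.3 × (524 − 418) = 3.8956e+06 kJ/h
Energy balance on cold side (adiabatic exchanger): Q = ṁ_c·Cp_c·(T_c,out − T_c,in)
ṁ_c = 3.8956e+06 / [2.44 × (23.7 − -28.0)] = 30881 kg/h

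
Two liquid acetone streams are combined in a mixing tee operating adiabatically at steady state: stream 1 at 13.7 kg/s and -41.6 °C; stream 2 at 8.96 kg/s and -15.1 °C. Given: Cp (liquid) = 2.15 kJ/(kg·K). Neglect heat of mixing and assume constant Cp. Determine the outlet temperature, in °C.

No heat crosses the boundary, so H_out = H_in.
T_out = Σ ṁᵢCp,ᵢTᵢ / Σ ṁᵢCp,ᵢ
      = -1516.2 / 48.719 = -31.122 °C

T_out = -31.1 °C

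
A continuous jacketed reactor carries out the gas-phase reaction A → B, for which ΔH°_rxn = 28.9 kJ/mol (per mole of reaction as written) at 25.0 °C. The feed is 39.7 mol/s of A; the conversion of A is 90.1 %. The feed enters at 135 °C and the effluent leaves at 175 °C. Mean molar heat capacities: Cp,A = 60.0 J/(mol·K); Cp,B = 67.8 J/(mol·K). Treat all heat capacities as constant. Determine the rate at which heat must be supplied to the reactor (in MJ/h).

Q_in = 4220 MJ/h

Extent of reaction ξ = 0.901 × 39.7 = 35.77 mol/s
Reaction term: ξ·ΔH°_rxn = 35.77 × 28.9 = 1033.7 kJ/s
Sensible, feed 135→25 °C: -262.02 kJ/s
Outlet flows (mol/s): A 3.9303, B 35.77
Sensible, products 25→175 °C: 399.15 kJ/s
Q = ΔH = 1170.9 kJ/s = 1170.9 kW
Heat supplied = 4215.1 MJ/h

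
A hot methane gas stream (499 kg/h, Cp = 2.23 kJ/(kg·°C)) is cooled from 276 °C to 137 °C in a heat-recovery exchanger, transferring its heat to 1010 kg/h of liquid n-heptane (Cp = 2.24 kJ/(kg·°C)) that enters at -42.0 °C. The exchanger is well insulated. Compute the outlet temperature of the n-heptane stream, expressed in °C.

T_c,out = 26.4 °C

Heat released by hot stream: Q = 499 × 2.23 × (276 − 137) = 154680 kJ/h
Energy balance on cold side (adiabatic exchanger): Q = ṁ_c·Cp_c·(T_c,out − T_c,in)
T_c,out = -42.0 + 154680/(1010 × 2.24) = 26.368 °C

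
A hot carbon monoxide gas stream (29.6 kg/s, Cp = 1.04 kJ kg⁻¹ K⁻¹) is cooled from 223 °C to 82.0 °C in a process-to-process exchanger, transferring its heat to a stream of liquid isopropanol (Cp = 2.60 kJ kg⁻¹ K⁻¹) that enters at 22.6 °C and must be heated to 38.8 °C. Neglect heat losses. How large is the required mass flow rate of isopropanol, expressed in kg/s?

Heat released by hot stream: Q = 29.6 × 1.04 × (223 − 82.0) = 4340.5 kJ/s
Energy balance on cold side (adiabatic exchanger): Q = ṁ_c·Cp_c·(T_c,out − T_c,in)
ṁ_c = 4340.5 / [2.60 × (38.8 − 22.6)] = 103.05 kg/s

ṁ_c = 103 kg/s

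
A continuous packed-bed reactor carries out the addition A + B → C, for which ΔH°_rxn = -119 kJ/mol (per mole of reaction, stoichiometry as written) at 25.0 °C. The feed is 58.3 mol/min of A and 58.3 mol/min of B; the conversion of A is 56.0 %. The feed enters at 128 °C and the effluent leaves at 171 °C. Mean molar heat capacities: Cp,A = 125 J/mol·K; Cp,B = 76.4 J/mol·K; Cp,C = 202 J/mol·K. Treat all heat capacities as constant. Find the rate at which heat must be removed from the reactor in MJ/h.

Q_out = 203 MJ/h

Extent of reaction ξ = 0.560 × 58.3 = 32.648 mol/min
Reaction term: ξ·ΔH°_rxn = 32.648 × -119 = -3885.1 kJ/min
Sensible, feed 128→25 °C: -1209.4 kJ/min
Outlet flows (mol/min): A 25.652, B 25.652, C 32.648
Sensible, products 25→171 °C: 1717.1 kJ/min
Q = ΔH = -3377.4 kJ/min = -56.289 kW
Heat removed = 202.64 MJ/h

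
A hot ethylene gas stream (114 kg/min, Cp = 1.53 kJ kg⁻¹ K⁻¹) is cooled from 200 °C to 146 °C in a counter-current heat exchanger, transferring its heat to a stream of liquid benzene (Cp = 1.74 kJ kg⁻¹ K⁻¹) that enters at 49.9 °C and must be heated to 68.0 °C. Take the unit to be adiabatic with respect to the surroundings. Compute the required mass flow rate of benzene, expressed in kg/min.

Heat released by hot stream: Q = 114 × 1.53 × (200 − 146) = 9418.7 kJ/min
Energy balance on cold side (adiabatic exchanger): Q = ṁ_c·Cp_c·(T_c,out − T_c,in)
ṁ_c = 9418.7 / [1.74 × (68.0 − 49.9)] = 299.06 kg/min

ṁ_c = 299 kg/min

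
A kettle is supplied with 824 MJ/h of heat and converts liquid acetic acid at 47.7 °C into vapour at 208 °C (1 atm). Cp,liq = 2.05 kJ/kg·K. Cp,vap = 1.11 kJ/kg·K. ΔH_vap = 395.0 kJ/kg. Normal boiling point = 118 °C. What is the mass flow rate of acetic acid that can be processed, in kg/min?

Δh = 2.05×(118−47.7) + 395.0 + 1.11×(208−118) = 639.01 kJ/kg
Q = 824 MJ/h = 228.89 kJ/s = 13733 kJ/min
ṁ = Q/Δh = 13733 / 639.01 = 21.491 kg/min

ṁ = 21.5 kg/min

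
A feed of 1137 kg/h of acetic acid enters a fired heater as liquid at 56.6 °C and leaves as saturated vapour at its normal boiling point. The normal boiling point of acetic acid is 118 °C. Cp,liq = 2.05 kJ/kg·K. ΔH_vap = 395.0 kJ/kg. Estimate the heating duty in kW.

liquid 56.6→118 °C: 125.87 kJ/kg
vaporisation at 118 °C: 395 kJ/kg
Δh = 125.87 + 395 = 520.87 kJ/kg
Q = ṁ·Δh = 1137 kg/h × 520.87 kJ/kg = 592230 kJ/h
|Q| = 164.51 kW

Q = 165 kW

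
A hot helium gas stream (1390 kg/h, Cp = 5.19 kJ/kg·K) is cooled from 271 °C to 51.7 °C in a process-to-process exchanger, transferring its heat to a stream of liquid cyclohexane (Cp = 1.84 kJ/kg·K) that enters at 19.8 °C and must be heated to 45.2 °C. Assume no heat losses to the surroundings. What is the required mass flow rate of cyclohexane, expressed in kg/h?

ṁ_c = 33900 kg/h

Heat released by hot stream: Q = 1390 × 5.19 × (271 − 51.7) = 1.5821e+06 kJ/h
Energy balance on cold side (adiabatic exchanger): Q = ṁ_c·Cp_c·(T_c,out − T_c,in)
ṁ_c = 1.5821e+06 / [1.84 × (45.2 − 19.8)] = 33851 kg/h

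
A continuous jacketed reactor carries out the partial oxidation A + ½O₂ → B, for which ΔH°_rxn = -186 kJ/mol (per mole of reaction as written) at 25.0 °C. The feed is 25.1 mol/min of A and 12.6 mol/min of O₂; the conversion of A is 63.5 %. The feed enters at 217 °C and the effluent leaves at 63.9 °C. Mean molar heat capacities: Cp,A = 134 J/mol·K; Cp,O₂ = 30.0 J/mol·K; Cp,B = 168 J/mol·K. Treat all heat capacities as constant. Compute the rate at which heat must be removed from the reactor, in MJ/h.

Q_out = 212 MJ/h

Extent of reaction ξ = 0.635 × 25.1 = 15.939 mol/min
Reaction term: ξ·ΔH°_rxn = 15.939 × -186 = -2964.6 kJ/min
Sensible, feed 217→25 °C: -718.35 kJ/min
Outlet flows (mol/min): A 9.1615, O₂ 4.6307, B 15.939
Sensible, products 25→63.9 °C: 157.32 kJ/min
Q = ΔH = -3525.6 kJ/min = -58.76 kW
Heat removed = 211.54 MJ/h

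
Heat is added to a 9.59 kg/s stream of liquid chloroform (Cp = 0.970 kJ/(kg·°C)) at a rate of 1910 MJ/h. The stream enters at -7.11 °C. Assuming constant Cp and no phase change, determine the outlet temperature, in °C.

T_out = 49.9 °C

Q = 1910 MJ/h = 530.56 kJ/s
ΔT = Q/(ṁ·Cp) = 530.56/(9.59×0.970) = 57.035 K
T_out = -7.11 + 57.035 = 49.925 °C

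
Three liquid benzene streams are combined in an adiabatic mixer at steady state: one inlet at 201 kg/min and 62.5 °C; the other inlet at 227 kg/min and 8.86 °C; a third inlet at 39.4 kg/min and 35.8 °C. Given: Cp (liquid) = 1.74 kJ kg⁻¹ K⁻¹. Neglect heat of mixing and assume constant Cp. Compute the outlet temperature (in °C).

Energy balance with Q = 0: Σ ṁᵢCp,ᵢ(T_out − Tᵢ) = 0
Σ ṁᵢCp,ᵢTᵢ = 201×1.74×62.5 + 227×1.74×8.86 + 39.4×1.74×35.8 = 27813
Σ ṁᵢCp,ᵢ = 201×1.74 + 227×1.74 + 39.4×1.74 = 813.28
T_out = 27813 / 813.28 = 34.198 °C

T_out = 34.2 °C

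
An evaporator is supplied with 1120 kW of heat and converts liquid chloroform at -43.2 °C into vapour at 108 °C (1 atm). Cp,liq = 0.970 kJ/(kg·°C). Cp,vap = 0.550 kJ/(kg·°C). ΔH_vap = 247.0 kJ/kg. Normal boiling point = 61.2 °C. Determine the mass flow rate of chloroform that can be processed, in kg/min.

ṁ = 180 kg/min

Δh = 0.970×(61.2−-43.2) + 247.0 + 0.550×(108−61.2) = 374.01 kJ/kg
Q = 1120 kW = 1120 kJ/s = 67200 kJ/min
ṁ = Q/Δh = 67200 / 374.01 = 179.68 kg/min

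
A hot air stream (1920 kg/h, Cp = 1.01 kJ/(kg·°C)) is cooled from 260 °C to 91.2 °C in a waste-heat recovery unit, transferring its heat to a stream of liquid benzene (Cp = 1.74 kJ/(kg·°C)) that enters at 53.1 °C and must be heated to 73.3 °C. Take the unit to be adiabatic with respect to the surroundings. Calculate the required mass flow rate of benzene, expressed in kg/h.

ṁ_c = 9310 kg/h

Heat released by hot stream: Q = 1920 × 1.01 × (260 − 91.2) = 327340 kJ/h
Energy balance on cold side (adiabatic exchanger): Q = ṁ_c·Cp_c·(T_c,out − T_c,in)
ṁ_c = 327340 / [1.74 × (73.3 − 53.1)] = 9313.1 kg/h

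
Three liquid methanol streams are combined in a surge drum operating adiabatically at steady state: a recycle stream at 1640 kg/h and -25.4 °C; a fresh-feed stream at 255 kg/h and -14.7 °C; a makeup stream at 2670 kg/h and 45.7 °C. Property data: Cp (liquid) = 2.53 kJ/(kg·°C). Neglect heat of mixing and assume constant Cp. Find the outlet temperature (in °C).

Adiabatic, steady state ⇒ Σ ṁᵢCp,ᵢ(T_out − Tᵢ) = 0
Σ ṁᵢCp,ᵢTᵢ = 1640×2.53×-25.4 + 255×2.53×-14.7 + 2670×2.53×45.7 = 193830
Σ ṁᵢCp,ᵢ = 1640×2.53 + 255×2.53 + 2670×2.53 = 11549
T_out = 193830 / 11549 = 16.783 °C

T_out = 16.8 °C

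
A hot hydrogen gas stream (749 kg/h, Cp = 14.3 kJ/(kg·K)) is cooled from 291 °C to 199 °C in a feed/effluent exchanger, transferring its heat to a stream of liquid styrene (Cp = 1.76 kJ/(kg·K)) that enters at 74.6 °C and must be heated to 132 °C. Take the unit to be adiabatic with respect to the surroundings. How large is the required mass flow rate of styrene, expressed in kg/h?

Heat released by hot stream: Q = 749 × 14.3 × (291 − 199) = 985380 kJ/h
Energy balance on cold side (adiabatic exchanger): Q = ṁ_c·Cp_c·(T_c,out − T_c,in)
ṁ_c = 985380 / [1.76 × (132 − 74.6)] = 9754 kg/h

ṁ_c = 9750 kg/h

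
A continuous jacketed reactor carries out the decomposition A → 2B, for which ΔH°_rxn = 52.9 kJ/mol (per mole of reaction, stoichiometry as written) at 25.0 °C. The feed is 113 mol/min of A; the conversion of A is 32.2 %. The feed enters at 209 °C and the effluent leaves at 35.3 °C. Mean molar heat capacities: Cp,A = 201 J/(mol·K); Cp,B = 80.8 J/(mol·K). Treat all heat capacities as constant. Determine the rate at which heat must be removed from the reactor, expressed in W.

Q_out = 33900 W

Extent of reaction ξ = 0.322 × 113 = 36.386 mol/min
Reaction term: ξ·ΔH°_rxn = 36.386 × 52.9 = 1924.8 kJ/min
Sensible, feed 209→25 °C: -4179.2 kJ/min
Outlet flows (mol/min): A 76.614, B 72.772
Sensible, products 25→35.3 °C: 219.18 kJ/min
Q = ΔH = -2035.2 kJ/min = -33.92 kW
Heat removed = 33920 W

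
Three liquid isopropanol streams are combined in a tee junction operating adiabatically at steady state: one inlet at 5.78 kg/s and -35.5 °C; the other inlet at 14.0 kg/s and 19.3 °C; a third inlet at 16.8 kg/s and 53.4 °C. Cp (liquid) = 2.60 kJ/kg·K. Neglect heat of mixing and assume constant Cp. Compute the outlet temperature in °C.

Energy balance with Q = 0: Σ ṁᵢCp,ᵢ(T_out − Tᵢ) = 0
Σ ṁᵢCp,ᵢTᵢ = 5.78×2.60×-35.5 + 14.0×2.60×19.3 + 16.8×2.60×53.4 = 2501.5
Σ ṁᵢCp,ᵢ = 5.78×2.60 + 14.0×2.60 + 16.8×2.60 = 95.108
T_out = 2501.5 / 95.108 = 26.302 °C

T_out = 26.3 °C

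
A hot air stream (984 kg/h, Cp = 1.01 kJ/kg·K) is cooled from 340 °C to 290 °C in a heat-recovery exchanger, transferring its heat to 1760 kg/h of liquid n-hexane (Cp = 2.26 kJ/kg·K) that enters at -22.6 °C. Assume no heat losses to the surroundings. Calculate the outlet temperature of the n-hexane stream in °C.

T_c,out = -10.1 °C

Heat released by hot stream: Q = 984 × 1.01 × (340 − 290) = 49692 kJ/h
Energy balance on cold side (adiabatic exchanger): Q = ṁ_c·Cp_c·(T_c,out − T_c,in)
T_c,out = -22.6 + 49692/(1760 × 2.26) = -10.107 °C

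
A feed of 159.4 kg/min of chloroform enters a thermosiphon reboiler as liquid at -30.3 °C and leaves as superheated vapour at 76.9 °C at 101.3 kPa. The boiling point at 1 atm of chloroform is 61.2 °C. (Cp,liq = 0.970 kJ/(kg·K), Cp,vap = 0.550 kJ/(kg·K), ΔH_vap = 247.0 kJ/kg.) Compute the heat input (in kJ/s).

liquid -30.3→61.2 °C: 88.755 kJ/kg
vaporisation at 61.2 °C: 247 kJ/kg
vapour 61.2→76.9 °C: 8.635 kJ/kg
Δh = 88.755 + 247 + 8.635 = 344.39 kJ/kg
Q = ṁ·Δh = 159.4 kg/min × 344.39 kJ/kg = 54896 kJ/min
|Q| = 914.93 kW

Q = 915 kJ/s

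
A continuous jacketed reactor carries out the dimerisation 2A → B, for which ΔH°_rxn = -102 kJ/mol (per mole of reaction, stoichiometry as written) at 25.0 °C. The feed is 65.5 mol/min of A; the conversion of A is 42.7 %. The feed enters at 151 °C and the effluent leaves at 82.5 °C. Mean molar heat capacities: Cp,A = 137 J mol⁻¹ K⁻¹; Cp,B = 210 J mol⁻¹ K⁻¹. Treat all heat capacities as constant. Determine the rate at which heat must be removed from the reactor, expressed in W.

Q_out = 34900 W

Extent of reaction ξ = 0.427 × 65.5 / 2 = 13.984 mol/min
Reaction term: ξ·ΔH°_rxn = 13.984 × -102 = -1426.4 kJ/min
Sensible, feed 151→25 °C: -1130.7 kJ/min
Outlet flows (mol/min): A 37.532, B 13.984
Sensible, products 25→82.5 °C: 464.51 kJ/min
Q = ΔH = -2092.5 kJ/min = -34.876 kW
Heat removed = 34876 W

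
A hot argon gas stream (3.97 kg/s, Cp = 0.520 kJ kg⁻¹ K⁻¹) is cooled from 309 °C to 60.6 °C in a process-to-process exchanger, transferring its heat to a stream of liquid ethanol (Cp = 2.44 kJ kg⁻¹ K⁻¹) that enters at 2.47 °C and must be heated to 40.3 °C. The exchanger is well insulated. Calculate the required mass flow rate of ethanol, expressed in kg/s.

ṁ_c = 5.56 kg/s

Heat released by hot stream: Q = 3.97 × 0.520 × (309 − 60.6) = 512.8 kJ/s
Energy balance on cold side (adiabatic exchanger): Q = ṁ_c·Cp_c·(T_c,out − T_c,in)
ṁ_c = 512.8 / [2.44 × (40.3 − 2.47)] = 5.5555 kg/s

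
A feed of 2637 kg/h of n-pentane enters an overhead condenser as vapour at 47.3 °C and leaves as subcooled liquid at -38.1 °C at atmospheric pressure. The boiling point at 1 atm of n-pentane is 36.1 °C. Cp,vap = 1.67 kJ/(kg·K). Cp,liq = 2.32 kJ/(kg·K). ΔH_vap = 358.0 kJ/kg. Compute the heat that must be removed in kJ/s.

Q_c = 402 kJ/s

vapour 47.3→36.1 °C: -18.704 kJ/kg
condensation at 36.1 °C: -358 kJ/kg
liquid 36.1→-38.1 °C: -172.14 kJ/kg
Δh = -18.704 + -358 + -172.14 = -548.85 kJ/kg
Q = ṁ·Δh = 2637 kg/h × -548.85 kJ/kg = -1.4473e+06 kJ/h
|Q| = 402.03 kW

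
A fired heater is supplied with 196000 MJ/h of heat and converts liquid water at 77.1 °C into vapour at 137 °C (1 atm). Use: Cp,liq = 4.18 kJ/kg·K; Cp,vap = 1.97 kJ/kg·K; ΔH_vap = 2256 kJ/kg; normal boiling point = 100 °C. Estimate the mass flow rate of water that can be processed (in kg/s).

ṁ = 22.5 kg/s

Δh = 4.18×(100−77.1) + 2256 + 1.97×(137−100) = 2424.6 kJ/kg
Q = 196000 MJ/h = 54444 kJ/s = 54444 kJ/s
ṁ = Q/Δh = 54444 / 2424.6 = 22.455 kg/s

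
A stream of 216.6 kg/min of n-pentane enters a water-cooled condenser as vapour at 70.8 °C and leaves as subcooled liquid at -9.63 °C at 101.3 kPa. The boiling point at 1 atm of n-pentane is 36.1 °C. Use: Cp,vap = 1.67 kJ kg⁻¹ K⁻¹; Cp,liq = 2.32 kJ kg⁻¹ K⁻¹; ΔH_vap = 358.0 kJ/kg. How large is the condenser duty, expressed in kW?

Q_c = 1880 kW

vapour 70.8→36.1 °C: -57.949 kJ/kg
condensation at 36.1 °C: -358 kJ/kg
liquid 36.1→-9.63 °C: -106.09 kJ/kg
Δh = -57.949 + -358 + -106.09 = -522.04 kJ/kg
Q = ṁ·Δh = 216.6 kg/min × -522.04 kJ/kg = -113070 kJ/min
|Q| = 1884.6 kW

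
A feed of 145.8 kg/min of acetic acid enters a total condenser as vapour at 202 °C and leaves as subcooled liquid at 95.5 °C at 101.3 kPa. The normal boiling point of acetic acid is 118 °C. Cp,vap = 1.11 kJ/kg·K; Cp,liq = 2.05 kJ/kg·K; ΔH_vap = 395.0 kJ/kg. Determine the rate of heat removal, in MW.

Q_c = 1.30 MW

vapour 202→118 °C: -93.24 kJ/kg
condensation at 118 °C: -395 kJ/kg
liquid 118→95.5 °C: -46.125 kJ/kg
Δh = -93.24 + -395 + -46.125 = -534.37 kJ/kg
Q = ṁ·Δh = 145.8 kg/min × -534.37 kJ/kg = -77910 kJ/min
|Q| = 1298.5 kW = 1.2985 MW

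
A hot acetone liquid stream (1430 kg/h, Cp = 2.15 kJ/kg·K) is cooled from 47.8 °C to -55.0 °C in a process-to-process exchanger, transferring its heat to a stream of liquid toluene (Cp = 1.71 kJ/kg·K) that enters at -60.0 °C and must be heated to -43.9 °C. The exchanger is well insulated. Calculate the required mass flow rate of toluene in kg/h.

Heat released by hot stream: Q = 1430 × 2.15 × (47.8 − -55.0) = 316060 kJ/h
Energy balance on cold side (adiabatic exchanger): Q = ṁ_c·Cp_c·(T_c,out − T_c,in)
ṁ_c = 316060 / [1.71 × (-43.9 − -60.0)] = 11480 kg/h

ṁ_c = 11500 kg/h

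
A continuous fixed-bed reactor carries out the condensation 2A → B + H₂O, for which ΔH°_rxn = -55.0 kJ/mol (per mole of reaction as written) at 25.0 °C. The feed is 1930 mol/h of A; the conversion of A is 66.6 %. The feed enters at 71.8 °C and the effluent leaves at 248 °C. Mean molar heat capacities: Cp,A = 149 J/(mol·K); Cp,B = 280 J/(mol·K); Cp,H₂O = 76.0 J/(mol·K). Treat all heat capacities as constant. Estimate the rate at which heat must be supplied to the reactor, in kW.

Extent of reaction ξ = 0.666 × 1930 / 2 = 642.69 mol/h
Reaction term: ξ·ΔH°_rxn = 642.69 × -55.0 = -35348 kJ/h
Sensible, feed 71.8→25 °C: -13458 kJ/h
Outlet flows (mol/h): A 644.62, B 642.69, H₂O 642.69
Sensible, products 25→248 °C: 72441 kJ/h
Q = ΔH = 23634 kJ/h = 6.5651 kW
Heat supplied = 6.5651 kW

Q_in = 6.57 kW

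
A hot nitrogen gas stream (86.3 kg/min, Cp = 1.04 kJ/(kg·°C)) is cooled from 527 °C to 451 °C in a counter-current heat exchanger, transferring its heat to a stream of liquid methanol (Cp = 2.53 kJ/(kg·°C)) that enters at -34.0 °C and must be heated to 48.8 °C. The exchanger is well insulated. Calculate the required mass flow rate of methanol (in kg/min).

Heat released by hot stream: Q = 86.3 × 1.04 × (527 − 451) = 6821.2 kJ/min
Energy balance on cold side (adiabatic exchanger): Q = ṁ_c·Cp_c·(T_c,out − T_c,in)
ṁ_c = 6821.2 / [2.53 × (48.8 − -34.0)] = 32.562 kg/min

ṁ_c = 32.6 kg/min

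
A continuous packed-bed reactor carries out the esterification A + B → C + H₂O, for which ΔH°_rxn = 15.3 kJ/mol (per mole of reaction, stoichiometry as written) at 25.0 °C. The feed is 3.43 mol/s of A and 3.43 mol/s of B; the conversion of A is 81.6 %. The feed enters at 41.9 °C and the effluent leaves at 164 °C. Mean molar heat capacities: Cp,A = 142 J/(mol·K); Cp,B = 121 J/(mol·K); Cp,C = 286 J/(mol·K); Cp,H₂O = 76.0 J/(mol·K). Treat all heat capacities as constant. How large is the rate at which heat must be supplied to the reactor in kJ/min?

Extent of reaction ξ = 0.816 × 3.43 = 2.7989 mol/s
Reaction term: ξ·ΔH°_rxn = 2.7989 × 15.3 = 42.823 kJ/s
Sensible, feed 41.9→25 °C: -15.245 kJ/s
Outlet flows (mol/s): A 0.63112, B 0.63112, C 2.7989, H₂O 2.7989
Sensible, products 25→164 °C: 163.91 kJ/s
Q = ΔH = 191.48 kJ/s = 191.48 kW
Heat supplied = 11489 kJ/min

Q_in = 11500 kJ/min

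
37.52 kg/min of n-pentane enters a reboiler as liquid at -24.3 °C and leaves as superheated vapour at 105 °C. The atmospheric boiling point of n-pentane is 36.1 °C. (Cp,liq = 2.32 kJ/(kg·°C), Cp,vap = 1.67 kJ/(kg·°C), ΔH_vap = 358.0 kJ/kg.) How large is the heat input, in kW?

liquid -24.3→36.1 °C: 140.13 kJ/kg
vaporisation at 36.1 °C: 358 kJ/kg
vapour 36.1→105 °C: 115.06 kJ/kg
Δh = 140.13 + 358 + 115.06 = 613.19 kJ/kg
Q = ṁ·Δh = 37.52 kg/min × 613.19 kJ/kg = 23007 kJ/min
|Q| = 383.45 kW

Q = 383 kW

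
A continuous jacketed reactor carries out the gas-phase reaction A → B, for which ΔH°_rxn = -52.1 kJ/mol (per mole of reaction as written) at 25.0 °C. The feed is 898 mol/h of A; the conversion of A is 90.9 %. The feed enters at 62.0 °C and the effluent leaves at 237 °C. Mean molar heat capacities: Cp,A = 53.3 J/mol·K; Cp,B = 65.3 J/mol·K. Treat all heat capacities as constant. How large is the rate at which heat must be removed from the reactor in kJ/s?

Extent of reaction ξ = 0.909 × 898 = 816.28 mol/h
Reaction term: ξ·ΔH°_rxn = 816.28 × -52.1 = -42528 kJ/h
Sensible, feed 62.0→25 °C: -1770.9 kJ/h
Outlet flows (mol/h): A 81.718, B 816.28
Sensible, products 25→237 °C: 12224 kJ/h
Q = ΔH = -32076 kJ/h = -8.9099 kW
Heat removed = 8.9099 kJ/s

Q_out = 8.91 kJ/s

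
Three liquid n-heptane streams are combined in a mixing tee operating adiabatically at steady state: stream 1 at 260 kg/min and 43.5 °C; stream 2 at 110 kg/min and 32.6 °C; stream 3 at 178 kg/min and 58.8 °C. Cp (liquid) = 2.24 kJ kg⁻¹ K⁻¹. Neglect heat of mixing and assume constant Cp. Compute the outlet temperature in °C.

T_out = 46.3 °C

Adiabatic, steady state ⇒ Σ ṁᵢCp,ᵢ(T_out − Tᵢ) = 0
Σ ṁᵢCp,ᵢTᵢ = 260×2.24×43.5 + 110×2.24×32.6 + 178×2.24×58.8 = 56812
Σ ṁᵢCp,ᵢ = 260×2.24 + 110×2.24 + 178×2.24 = 1227.5
T_out = 56812 / 1227.5 = 46.282 °C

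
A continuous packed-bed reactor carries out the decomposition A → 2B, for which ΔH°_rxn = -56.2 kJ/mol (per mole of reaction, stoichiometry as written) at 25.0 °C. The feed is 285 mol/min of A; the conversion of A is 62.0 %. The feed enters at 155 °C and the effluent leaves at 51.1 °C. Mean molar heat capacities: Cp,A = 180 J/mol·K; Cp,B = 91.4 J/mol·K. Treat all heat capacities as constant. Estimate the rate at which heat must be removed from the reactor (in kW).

Extent of reaction ξ = 0.620 × 285 = 176.7 mol/min
Reaction term: ξ·ΔH°_rxn = 176.7 × -56.2 = -9930.5 kJ/min
Sensible, feed 155→25 °C: -6669 kJ/min
Outlet flows (mol/min): A 108.3, B 353.4
Sensible, products 25→51.1 °C: 1351.8 kJ/min
Q = ΔH = -15248 kJ/min = -254.13 kW
Heat removed = 254.13 kW

Q_out = 254 kW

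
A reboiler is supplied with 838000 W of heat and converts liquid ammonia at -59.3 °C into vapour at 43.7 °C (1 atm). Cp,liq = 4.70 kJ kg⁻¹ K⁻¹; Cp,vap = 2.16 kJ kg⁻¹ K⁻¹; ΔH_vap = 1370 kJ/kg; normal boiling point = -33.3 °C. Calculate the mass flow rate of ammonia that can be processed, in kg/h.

ṁ = 1820 kg/h

Δh = 4.70×(-33.3−-59.3) + 1370 + 2.16×(43.7−-33.3) = 1658.5 kJ/kg
Q = 838000 W = 838 kJ/s = 3.0168e+06 kJ/h
ṁ = Q/Δh = 3.0168e+06 / 1658.5 = 1819 kg/h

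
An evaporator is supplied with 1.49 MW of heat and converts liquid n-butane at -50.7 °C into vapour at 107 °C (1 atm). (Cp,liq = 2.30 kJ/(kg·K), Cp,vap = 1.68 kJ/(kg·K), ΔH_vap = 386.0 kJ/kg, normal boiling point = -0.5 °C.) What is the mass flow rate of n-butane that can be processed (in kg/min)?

ṁ = 131 kg/min

Δh = 2.30×(-0.5−-50.7) + 386.0 + 1.68×(107−-0.5) = 682.06 kJ/kg
Q = 1.49 MW = 1490 kJ/s = 89400 kJ/min
ṁ = Q/Δh = 89400 / 682.06 = 131.07 kg/min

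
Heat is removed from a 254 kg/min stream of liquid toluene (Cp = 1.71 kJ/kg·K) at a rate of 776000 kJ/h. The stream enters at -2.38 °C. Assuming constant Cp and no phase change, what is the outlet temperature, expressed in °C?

T_out = -32.2 °C

Q = 776000 kJ/h = 12933 kJ/min
ΔT = Q/(ṁ·Cp) = 12933/(254×1.71) = 29.777 K
T_out = -2.38 − 29.777 = -32.157 °C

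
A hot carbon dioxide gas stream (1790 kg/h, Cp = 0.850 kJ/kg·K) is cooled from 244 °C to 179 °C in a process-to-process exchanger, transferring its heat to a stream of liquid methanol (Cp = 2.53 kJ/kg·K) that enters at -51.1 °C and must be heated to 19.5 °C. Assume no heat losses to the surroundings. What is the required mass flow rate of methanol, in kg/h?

ṁ_c = 554 kg/h

Heat released by hot stream: Q = 1790 × 0.850 × (244 − 179) = 98898 kJ/h
Energy balance on cold side (adiabatic exchanger): Q = ṁ_c·Cp_c·(T_c,out − T_c,in)
ṁ_c = 98898 / [2.53 × (19.5 − -51.1)] = 553.68 kg/h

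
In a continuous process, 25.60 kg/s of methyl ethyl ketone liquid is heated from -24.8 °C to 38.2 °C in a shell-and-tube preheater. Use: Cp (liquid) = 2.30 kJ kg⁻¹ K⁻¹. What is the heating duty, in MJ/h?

Q = ṁ·Cp·ΔT = 25.60 × 2.30 × (38.2 − -24.8) = 3709.4 kJ/s
Heating duty = 13354 MJ/h

Q = 13400 MJ/h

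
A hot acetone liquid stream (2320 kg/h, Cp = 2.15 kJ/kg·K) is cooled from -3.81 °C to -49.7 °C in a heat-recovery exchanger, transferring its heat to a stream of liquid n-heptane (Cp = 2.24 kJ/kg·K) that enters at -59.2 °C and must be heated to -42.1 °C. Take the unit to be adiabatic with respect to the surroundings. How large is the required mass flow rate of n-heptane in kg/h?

ṁ_c = 5980 kg/h

Heat released by hot stream: Q = 2320 × 2.15 × (-3.81 − -49.7) = 228900 kJ/h
Energy balance on cold side (adiabatic exchanger): Q = ṁ_c·Cp_c·(T_c,out − T_c,in)
ṁ_c = 228900 / [2.24 × (-42.1 − -59.2)] = 5975.9 kg/h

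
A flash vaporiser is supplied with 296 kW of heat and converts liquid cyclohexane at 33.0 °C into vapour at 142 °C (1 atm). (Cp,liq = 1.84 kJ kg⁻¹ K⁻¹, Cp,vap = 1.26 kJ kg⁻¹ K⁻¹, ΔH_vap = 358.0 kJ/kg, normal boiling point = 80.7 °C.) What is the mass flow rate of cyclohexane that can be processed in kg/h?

ṁ = 2040 kg/h

Δh = 1.84×(80.7−33.0) + 358.0 + 1.26×(142−80.7) = 523.01 kJ/kg
Q = 296 kW = 296 kJ/s = 1.0656e+06 kJ/h
ṁ = Q/Δh = 1.0656e+06 / 523.01 = 2037.5 kg/h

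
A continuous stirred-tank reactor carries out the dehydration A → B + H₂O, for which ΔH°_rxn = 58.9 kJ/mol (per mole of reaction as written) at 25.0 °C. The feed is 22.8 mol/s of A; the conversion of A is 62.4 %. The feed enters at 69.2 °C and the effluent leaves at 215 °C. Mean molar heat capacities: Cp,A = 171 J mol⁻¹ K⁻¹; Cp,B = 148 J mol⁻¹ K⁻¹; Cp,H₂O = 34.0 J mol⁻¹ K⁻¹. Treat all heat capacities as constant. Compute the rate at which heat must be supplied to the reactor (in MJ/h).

Extent of reaction ξ = 0.624 × 22.8 = 14.227 mol/s
Reaction term: ξ·ΔH°_rxn = 14.227 × 58.9 = 837.98 kJ/s
Sensible, feed 69.2→25 °C: -172.33 kJ/s
Outlet flows (mol/s): A 8.5728, B 14.227, H₂O 14.227
Sensible, products 25→215 °C: 770.51 kJ/s
Q = ΔH = 1436.2 kJ/s = 1436.2 kW
Heat supplied = 5170.2 MJ/h

Q_in = 5170 MJ/h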